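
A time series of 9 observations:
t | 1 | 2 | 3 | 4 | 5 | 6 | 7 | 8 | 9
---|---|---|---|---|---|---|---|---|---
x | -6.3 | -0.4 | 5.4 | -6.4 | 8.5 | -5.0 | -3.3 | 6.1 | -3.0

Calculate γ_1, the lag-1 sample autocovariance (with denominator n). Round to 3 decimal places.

-16.764

Mean x̄ = (-6.3 − 0.4 + 5.4 − 6.4 + 8.5 − 5.0 − 3.3 + 6.1 − 3.0)/9 = -0.4889
Σ_{t=1}^{8}(x_t−x̄)(x_{t+1}−x̄) = -150.8735
γ_1 = -150.8735 / 9 = -16.764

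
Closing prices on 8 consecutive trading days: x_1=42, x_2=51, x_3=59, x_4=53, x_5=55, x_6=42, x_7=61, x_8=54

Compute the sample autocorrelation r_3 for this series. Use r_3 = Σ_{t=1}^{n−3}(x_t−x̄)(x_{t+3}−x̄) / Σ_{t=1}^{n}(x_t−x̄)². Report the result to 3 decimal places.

Mean x̄ = (42 + 51 + 59 + 53 + 55 + 42 + 61 + 54)/8 = 52.1250
Deviations from mean: -10.1250, -1.1250, 6.8750, 0.8750, 2.8750, -10.1250, 8.8750, 1.8750
Σ(x_t−x̄)(x_{t+3}−x̄) = (-8.8594) + (-3.2344) + (-69.6094) + (7.7656) + (5.3906) = -68.5469
Denominator Σ(x_t−x̄)² = 344.8750
r_3 = -68.5469 / 344.8750 = -0.199

-0.199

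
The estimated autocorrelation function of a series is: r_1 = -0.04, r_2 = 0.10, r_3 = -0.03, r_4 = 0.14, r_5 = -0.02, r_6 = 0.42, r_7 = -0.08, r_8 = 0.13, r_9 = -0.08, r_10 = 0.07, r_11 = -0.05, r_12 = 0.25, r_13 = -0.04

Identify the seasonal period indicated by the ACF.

The largest autocorrelation is r_6 = 0.42, with a weaker echo at lag 12 (0.25); the remaining lags stay at or below 0.14.
The dominant spike at lag 6 indicates a seasonal period of 6.

6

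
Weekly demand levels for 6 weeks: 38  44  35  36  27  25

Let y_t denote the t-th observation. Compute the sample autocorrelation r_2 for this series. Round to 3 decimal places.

Mean ȳ = (38 + 44 + 35 + 36 + 27 + 25)/6 = 34.1667
Deviations from mean: 3.8333, 9.8333, 0.8333, 1.8333, -7.1667, -9.1667
Σ(y_t−ȳ)(y_{t+2}−ȳ) = (3.1944) + (18.0278) + (-5.9722) + (-16.8056) = -1.5556
Denominator Σ(y_t−ȳ)² = 250.8333
r_2 = -1.5556 / 250.8333 = -0.006

-0.006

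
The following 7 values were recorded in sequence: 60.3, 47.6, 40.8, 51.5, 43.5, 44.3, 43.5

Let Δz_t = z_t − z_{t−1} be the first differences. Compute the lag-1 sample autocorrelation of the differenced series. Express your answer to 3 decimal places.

First differences Δz: -12.7, -6.8, 10.7, -8.0, 0.8, -0.8
Mean of differences = -2.8000
Numerator Σ(Δz_t−Δz̄)(Δz_{t+1}−Δz̄) = -96.1200
Denominator Σ(Δz_t−Δz̄)² = 340.2600
r_1(Δz) = -96.1200 / 340.2600 = -0.282

-0.282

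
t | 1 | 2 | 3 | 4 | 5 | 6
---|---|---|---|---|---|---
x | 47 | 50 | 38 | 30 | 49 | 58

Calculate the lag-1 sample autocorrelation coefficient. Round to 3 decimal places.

Mean x̄ = (47 + 50 + 38 + 30 + 49 + 58)/6 = 45.3333
Deviations from mean: 1.6667, 4.6667, -7.3333, -15.3333, 3.6667, 12.6667
Numerator Σ_{t=1}^{5}(x_t−x̄)(x_{t+1}−x̄) = 76.2222
Denominator Σ(x_t−x̄)² = 487.3333
r_1 = 76.2222 / 487.3333 = 0.156

0.156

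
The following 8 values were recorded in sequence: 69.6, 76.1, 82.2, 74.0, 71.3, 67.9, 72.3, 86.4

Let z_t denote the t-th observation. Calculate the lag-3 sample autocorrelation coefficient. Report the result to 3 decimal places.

Mean z̄ = (69.6 + 76.1 + 82.2 + 74.0 + 71.3 + 67.9 + 72.3 + 86.4)/8 = 74.9750
Deviations from mean: -5.3750, 1.1250, 7.2250, -0.9750, -3.6750, -7.0750, -2.6750, 11.4250
Σ(z_t−z̄)(z_{t+3}−z̄) = (5.2406) + (-4.1344) + (-51.1169) + (2.6081) + (-41.9869) = -89.3894
Denominator Σ(z_t−z̄)² = 284.5550
r_3 = -89.3894 / 284.5550 = -0.314

-0.314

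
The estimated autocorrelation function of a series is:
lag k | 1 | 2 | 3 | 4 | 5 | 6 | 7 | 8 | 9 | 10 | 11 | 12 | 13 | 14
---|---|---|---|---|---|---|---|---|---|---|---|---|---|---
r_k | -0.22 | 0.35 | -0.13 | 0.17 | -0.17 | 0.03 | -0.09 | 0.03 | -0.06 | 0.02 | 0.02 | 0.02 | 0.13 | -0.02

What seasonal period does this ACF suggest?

2

The largest autocorrelation is r_2 = 0.35, with a weaker echo at lag 4 (0.17); the remaining lags stay at or below 0.13.
The dominant spike at lag 2 indicates a seasonal period of 2.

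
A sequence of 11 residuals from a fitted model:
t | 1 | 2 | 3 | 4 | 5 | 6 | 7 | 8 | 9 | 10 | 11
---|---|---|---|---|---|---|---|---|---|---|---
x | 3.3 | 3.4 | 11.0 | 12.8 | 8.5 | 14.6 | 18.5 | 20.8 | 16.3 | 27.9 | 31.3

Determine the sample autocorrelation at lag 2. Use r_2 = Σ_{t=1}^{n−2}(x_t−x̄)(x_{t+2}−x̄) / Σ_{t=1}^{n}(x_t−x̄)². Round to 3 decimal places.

Mean x̄ = (3.3 + 3.4 + 11.0 + 12.8 + 8.5 + 14.6 + 18.5 + 20.8 + 16.3 + 27.9 + 31.3)/11 = 15.3091
Numerator Σ_{t=1}^{9}(x_t−x̄)(x_{t+2}−x̄) = 175.2717
Denominator Σ(x_t−x̄)² = 813.3291
r_2 = 175.2717 / 813.3291 = 0.215

0.215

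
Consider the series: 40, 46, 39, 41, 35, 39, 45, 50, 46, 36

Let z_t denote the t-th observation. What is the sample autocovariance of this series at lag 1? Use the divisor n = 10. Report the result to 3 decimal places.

3.541

Mean z̄ = (40 + 46 + 39 + 41 + 35 + 39 + 45 + 50 + 46 + 36)/10 = 41.7000
Σ_{t=1}^{9}(z_t−z̄)(z_{t+1}−z̄) = 35.4100
γ_1 = 35.4100 / 10 = 3.541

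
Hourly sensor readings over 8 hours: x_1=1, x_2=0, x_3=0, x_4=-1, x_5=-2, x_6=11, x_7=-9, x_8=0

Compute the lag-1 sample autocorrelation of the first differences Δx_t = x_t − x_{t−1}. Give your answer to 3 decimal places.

First differences Δx: -1, 0, -1, -1, 13, -20, 9
Mean of differences = -0.1429
Numerator Σ(Δx_t−Δx̄)(Δx_{t+1}−Δx̄) = -453.3061
Denominator Σ(Δx_t−Δx̄)² = 652.8571
r_1(Δx) = -453.3061 / 652.8571 = -0.694

-0.694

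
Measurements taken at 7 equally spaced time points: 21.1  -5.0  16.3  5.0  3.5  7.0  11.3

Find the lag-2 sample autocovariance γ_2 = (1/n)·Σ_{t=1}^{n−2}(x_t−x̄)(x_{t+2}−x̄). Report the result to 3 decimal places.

Mean x̄ = (21.1 − 5.0 + 16.3 + 5.0 + 3.5 + 7.0 + 11.3)/7 = 8.4571
Σ_{t=1}^{5}(x_t−x̄)(x_{t+2}−x̄) = 97.7463
γ_2 = 97.7463 / 7 = 13.964

13.964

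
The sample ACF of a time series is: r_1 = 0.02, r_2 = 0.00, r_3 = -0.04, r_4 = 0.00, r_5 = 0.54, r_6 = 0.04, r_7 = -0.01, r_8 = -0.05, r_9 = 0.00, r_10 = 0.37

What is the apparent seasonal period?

The largest autocorrelation is r_5 = 0.54, with a weaker echo at lag 10 (0.37); the remaining lags stay at or below 0.04.
The dominant spike at lag 5 indicates a seasonal period of 5.

5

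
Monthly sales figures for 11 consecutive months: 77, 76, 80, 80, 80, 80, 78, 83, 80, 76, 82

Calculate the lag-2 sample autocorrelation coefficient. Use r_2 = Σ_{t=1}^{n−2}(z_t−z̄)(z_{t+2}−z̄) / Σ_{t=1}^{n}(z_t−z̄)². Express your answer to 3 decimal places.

Mean z̄ = (77 + 76 + 80 + 80 + 80 + 80 + 78 + 83 + 80 + 76 + 82)/11 = 79.2727
Numerator Σ_{t=1}^{9}(z_t−z̄)(z_{t+2}−z̄) = -12.3306
Denominator Σ(z_t−z̄)² = 52.1818
r_2 = -12.3306 / 52.1818 = -0.236

-0.236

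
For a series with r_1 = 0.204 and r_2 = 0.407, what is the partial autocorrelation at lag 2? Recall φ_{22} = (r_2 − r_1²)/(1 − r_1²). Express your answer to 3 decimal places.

0.381

φ_{22} = (r_2 − r_1²) / (1 − r_1²)
r_1² = (0.204)² = 0.041616
Numerator = 0.407 − 0.0416 = 0.3654; denominator = 1 − 0.0416 = 0.9584
φ_{22} = 0.3654 / 0.9584 = 0.381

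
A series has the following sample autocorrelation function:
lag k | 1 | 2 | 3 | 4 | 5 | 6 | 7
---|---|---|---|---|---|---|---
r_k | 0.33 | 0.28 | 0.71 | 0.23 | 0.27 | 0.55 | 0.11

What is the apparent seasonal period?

3

The largest autocorrelation is r_3 = 0.71, with a weaker echo at lag 6 (0.55); the remaining lags stay at or below 0.33. The elevated value at lag 1 (0.33), dropping to 0.28 at lag 2, reflects decaying short-term dependence rather than seasonality.
The dominant spike at lag 3 indicates a seasonal period of 3.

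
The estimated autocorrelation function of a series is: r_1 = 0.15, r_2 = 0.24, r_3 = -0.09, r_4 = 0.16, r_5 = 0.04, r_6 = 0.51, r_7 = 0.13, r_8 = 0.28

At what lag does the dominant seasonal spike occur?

The largest autocorrelation is r_6 = 0.51; the remaining lags stay at or below 0.28.
The dominant spike at lag 6 indicates a seasonal period of 6.

6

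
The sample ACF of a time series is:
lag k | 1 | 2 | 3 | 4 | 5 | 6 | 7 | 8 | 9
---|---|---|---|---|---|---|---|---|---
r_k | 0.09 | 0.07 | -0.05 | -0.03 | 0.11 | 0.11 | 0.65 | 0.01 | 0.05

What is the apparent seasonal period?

7

The largest autocorrelation is r_7 = 0.65; the remaining lags stay at or below 0.11.
The dominant spike at lag 7 indicates a seasonal period of 7.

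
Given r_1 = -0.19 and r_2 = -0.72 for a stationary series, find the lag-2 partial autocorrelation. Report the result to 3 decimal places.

-0.784

φ_{22} = (r_2 − r_1²) / (1 − r_1²)
r_1² = (-0.19)² = 0.0361
Numerator = -0.72 − 0.0361 = -0.7561; denominator = 1 − 0.0361 = 0.9639
φ_{22} = -0.7561 / 0.9639 = -0.784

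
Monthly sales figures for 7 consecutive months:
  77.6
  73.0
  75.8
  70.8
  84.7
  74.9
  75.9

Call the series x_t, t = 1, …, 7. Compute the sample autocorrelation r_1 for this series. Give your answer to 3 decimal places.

Mean x̄ = (77.6 + 73.0 + 75.8 + 70.8 + 84.7 + 74.9 + 75.9)/7 = 76.1000
Σ(x_t−x̄)(x_{t+1}−x̄) = (-4.6500) + (0.9300) + (1.5900) + (-45.5800) + (-10.3200) + (0.2400) = -57.7900
Denominator Σ(x_t−x̄)² = 115.4800
r_1 = -57.7900 / 115.4800 = -0.500

-0.500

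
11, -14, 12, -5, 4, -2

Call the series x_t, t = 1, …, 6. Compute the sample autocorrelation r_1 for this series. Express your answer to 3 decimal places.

-0.816

Mean x̄ = (11 − 14 + 12 − 5 + 4 − 2)/6 = 1.0000
Deviations from mean: 10.0000, -15.0000, 11.0000, -6.0000, 3.0000, -3.0000
Σ(x_t−x̄)(x_{t+1}−x̄) = (-150.0000) + (-165.0000) + (-66.0000) + (-18.0000) + (-9.0000) = -408.0000
Denominator Σ(x_t−x̄)² = 500.0000
r_1 = -408.0000 / 500.0000 = -0.816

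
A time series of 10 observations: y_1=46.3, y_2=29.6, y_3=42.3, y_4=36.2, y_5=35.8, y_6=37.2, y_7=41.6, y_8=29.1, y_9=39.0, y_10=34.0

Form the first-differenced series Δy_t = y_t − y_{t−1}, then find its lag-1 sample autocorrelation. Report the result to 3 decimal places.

-0.655

First differences Δy: -16.7, 12.7, -6.1, -0.4, 1.4, 4.4, -12.5, 9.9, -5.0
Mean of differences = -1.3667
Numerator Σ(Δy_t−Δȳ)(Δy_{t+1}−Δȳ) = -498.7911
Denominator Σ(Δy_t−Δȳ)² = 761.3200
r_1(Δy) = -498.7911 / 761.3200 = -0.655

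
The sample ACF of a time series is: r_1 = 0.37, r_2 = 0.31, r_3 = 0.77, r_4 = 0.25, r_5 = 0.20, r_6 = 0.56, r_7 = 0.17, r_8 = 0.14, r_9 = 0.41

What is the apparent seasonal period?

The largest autocorrelation is r_3 = 0.77, with weaker echoes at lags 6 (0.56) and 9 (0.41); the remaining lags stay at or below 0.37. The elevated value at lag 1 (0.37), dropping to 0.31 at lag 2, reflects decaying short-term dependence rather than seasonality.
The dominant spike at lag 3 indicates a seasonal period of 3.

3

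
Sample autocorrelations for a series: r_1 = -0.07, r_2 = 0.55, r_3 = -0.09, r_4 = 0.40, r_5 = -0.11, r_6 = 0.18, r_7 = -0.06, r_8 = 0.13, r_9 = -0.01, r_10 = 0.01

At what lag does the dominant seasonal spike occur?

2

The largest autocorrelation is r_2 = 0.55, with weaker echoes at lags 4 (0.40) and 6 (0.18); the remaining lags stay at or below 0.13.
The dominant spike at lag 2 indicates a seasonal period of 2.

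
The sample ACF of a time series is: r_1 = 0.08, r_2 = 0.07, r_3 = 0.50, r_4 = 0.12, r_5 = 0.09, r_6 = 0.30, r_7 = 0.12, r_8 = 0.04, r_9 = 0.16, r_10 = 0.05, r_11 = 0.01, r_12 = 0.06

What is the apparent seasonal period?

The largest autocorrelation is r_3 = 0.50, with weaker echoes at lags 6 (0.30) and 9 (0.16); the remaining lags stay at or below 0.12.
The dominant spike at lag 3 indicates a seasonal period of 3.

3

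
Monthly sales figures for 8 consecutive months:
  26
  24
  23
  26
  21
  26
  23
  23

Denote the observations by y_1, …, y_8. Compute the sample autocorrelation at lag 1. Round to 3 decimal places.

-0.625

Mean ȳ = (26 + 24 + 23 + 26 + 21 + 26 + 23 + 23)/8 = 24.0000
Deviations from mean: 2.0000, 0.0000, -1.0000, 2.0000, -3.0000, 2.0000, -1.0000, -1.0000
Σ(y_t−ȳ)(y_{t+1}−ȳ) = (0.0000) + (0.0000) + (-2.0000) + (-6.0000) + (-6.0000) + (-2.0000) + (1.0000) = -15.0000
Denominator Σ(y_t−ȳ)² = 24.0000
r_1 = -15.0000 / 24.0000 = -0.625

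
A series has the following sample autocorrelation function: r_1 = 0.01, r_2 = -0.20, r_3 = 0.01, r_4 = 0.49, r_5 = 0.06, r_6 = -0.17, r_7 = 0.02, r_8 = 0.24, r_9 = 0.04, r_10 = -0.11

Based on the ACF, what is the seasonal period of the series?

4

The largest autocorrelation is r_4 = 0.49, with a weaker echo at lag 8 (0.24); the remaining lags stay at or below 0.06.
The dominant spike at lag 4 indicates a seasonal period of 4.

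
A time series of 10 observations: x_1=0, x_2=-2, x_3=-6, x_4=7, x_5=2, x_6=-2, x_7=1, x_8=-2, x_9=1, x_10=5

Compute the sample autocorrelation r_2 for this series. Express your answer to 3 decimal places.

Mean x̄ = (0 − 2 − 6 + 7 + 2 − 2 + 1 − 2 + 1 + 5)/10 = 0.4000
Numerator Σ_{t=1}^{8}(x_t−x̄)(x_{t+2}−x̄) = -43.3200
Denominator Σ(x_t−x̄)² = 126.4000
r_2 = -43.3200 / 126.4000 = -0.343

-0.343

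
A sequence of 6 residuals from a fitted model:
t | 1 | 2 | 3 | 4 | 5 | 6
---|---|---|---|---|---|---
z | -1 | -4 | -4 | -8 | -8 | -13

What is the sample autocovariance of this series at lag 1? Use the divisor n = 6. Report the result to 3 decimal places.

Mean z̄ = (-1 − 4 − 4 − 8 − 8 − 13)/6 = -6.3333
Σ_{t=1}^{5}(z_t−z̄)(z_{t+1}−z̄) = 27.8889
γ_1 = 27.8889 / 6 = 4.648

4.648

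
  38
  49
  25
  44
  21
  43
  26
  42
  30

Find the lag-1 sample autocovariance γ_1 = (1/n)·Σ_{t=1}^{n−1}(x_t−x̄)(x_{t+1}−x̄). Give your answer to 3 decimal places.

-66.420

Mean x̄ = (38 + 49 + 25 + 44 + 21 + 43 + 26 + 42 + 30)/9 = 35.3333
Σ_{t=1}^{8}(x_t−x̄)(x_{t+1}−x̄) = -597.7778
γ_1 = -597.7778 / 9 = -66.420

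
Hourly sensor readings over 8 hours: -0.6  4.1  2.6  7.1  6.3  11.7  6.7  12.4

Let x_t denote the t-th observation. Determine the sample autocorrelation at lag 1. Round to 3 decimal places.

0.187

Mean x̄ = (-0.6 + 4.1 + 2.6 + 7.1 + 6.3 + 11.7 + 6.7 + 12.4)/8 = 6.2875
Deviations from mean: -6.8875, -2.1875, -3.6875, 0.8125, 0.0125, 5.4125, 0.4125, 6.1125
Σ(x_t−x̄)(x_{t+1}−x̄) = (15.0664) + (8.0664) + (-2.9961) + (0.0102) + (0.0677) + (2.2327) + (2.5214) = 24.9686
Denominator Σ(x_t−x̄)² = 133.3088
r_1 = 24.9686 / 133.3088 = 0.187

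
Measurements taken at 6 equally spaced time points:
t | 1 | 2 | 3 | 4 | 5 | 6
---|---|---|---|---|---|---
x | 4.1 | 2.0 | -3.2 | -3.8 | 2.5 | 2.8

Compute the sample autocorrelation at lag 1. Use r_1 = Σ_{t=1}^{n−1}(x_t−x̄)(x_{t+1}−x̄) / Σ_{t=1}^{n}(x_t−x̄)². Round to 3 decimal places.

0.226

Mean x̄ = (4.1 + 2.0 − 3.2 − 3.8 + 2.5 + 2.8)/6 = 0.7333
Deviations from mean: 3.3667, 1.2667, -3.9333, -4.5333, 1.7667, 2.0667
Σ(x_t−x̄)(x_{t+1}−x̄) = (4.2644) + (-4.9822) + (17.8311) + (-8.0089) + (3.6511) = 12.7556
Denominator Σ(x_t−x̄)² = 56.3533
r_1 = 12.7556 / 56.3533 = 0.226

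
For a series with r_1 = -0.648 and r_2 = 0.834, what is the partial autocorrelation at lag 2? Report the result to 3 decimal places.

φ_{22} = (r_2 − r_1²) / (1 − r_1²)
r_1² = (-0.648)² = 0.419904
Numerator = 0.834 − 0.4199 = 0.4141; denominator = 1 − 0.4199 = 0.5801
φ_{22} = 0.4141 / 0.5801 = 0.714

0.714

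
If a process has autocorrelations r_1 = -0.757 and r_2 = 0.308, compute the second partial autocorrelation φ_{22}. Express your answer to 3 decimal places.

-0.621

φ_{22} = (r_2 − r_1²) / (1 − r_1²)
r_1² = (-0.757)² = 0.573049
Numerator = 0.308 − 0.5730 = -0.2650; denominator = 1 − 0.5730 = 0.4270
φ_{22} = -0.2650 / 0.4270 = -0.621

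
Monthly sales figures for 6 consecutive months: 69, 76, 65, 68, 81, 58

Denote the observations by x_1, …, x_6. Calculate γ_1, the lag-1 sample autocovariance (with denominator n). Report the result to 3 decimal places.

Mean x̄ = (69 + 76 + 65 + 68 + 81 + 58)/6 = 69.5000
Deviations: -0.5000, 6.5000, -4.5000, -1.5000, 11.5000, -11.5000
Σ_{t=1}^{5}(x_t−x̄)(x_{t+1}−x̄) = -175.2500
γ_1 = -175.2500 / 6 = -29.208

-29.208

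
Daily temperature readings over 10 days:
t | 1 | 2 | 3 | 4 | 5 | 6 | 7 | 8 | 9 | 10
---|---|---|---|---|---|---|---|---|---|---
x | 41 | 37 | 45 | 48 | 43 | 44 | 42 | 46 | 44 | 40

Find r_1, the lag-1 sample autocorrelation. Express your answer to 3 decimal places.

0.067

Mean x̄ = (41 + 37 + 45 + 48 + 43 + 44 + 42 + 46 + 44 + 40)/10 = 43.0000
Numerator Σ_{t=1}^{9}(x_t−x̄)(x_{t+1}−x̄) = 6.0000
Denominator Σ(x_t−x̄)² = 90.0000
r_1 = 6.0000 / 90.0000 = 0.067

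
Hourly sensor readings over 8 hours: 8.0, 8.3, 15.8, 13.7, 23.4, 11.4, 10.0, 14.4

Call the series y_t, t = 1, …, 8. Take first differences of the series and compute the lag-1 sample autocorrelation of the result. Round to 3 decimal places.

First differences Δy: 0.3, 7.5, -2.1, 9.7, -12.0, -1.4, 4.4
Mean of differences = 0.9143
Numerator Σ(Δy_t−Δȳ)(Δy_{t+1}−Δȳ) = -142.0202
Denominator Σ(Δy_t−Δȳ)² = 314.3086
r_1(Δy) = -142.0202 / 314.3086 = -0.452

-0.452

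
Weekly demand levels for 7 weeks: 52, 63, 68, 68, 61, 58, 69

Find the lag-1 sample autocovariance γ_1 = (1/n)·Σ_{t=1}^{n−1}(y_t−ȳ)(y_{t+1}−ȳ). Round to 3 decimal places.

Mean ȳ = (52 + 63 + 68 + 68 + 61 + 58 + 69)/7 = 62.7143
Σ_{t=1}^{6}(y_t−ȳ)(y_{t+1}−ȳ) = -4.2245
γ_1 = -4.2245 / 7 = -0.603

-0.603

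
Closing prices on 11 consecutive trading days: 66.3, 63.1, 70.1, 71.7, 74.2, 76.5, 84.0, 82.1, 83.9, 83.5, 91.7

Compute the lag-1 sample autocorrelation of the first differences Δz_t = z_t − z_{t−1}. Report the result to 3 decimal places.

First differences Δz: -3.2, 7.0, 1.6, 2.5, 2.3, 7.5, -1.9, 1.8, -0.4, 8.2
Mean of differences = 2.5400
Numerator Σ(Δz_t−Δz̄)(Δz_{t+1}−Δz̄) = -64.1376
Denominator Σ(Δz_t−Δz̄)² = 139.3240
r_1(Δz) = -64.1376 / 139.3240 = -0.460

-0.460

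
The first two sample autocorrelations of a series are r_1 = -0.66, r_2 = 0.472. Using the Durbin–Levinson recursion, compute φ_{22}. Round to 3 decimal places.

φ_{22} = (r_2 − r_1²) / (1 − r_1²)
r_1² = (-0.66)² = 0.4356
Numerator = 0.472 − 0.4356 = 0.0364; denominator = 1 − 0.4356 = 0.5644
φ_{22} = 0.0364 / 0.5644 = 0.064

0.064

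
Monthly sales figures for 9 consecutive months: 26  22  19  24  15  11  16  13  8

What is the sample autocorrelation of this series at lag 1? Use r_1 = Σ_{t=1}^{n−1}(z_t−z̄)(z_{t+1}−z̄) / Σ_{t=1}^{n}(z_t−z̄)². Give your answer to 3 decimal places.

Mean z̄ = (26 + 22 + 19 + 24 + 15 + 11 + 16 + 13 + 8)/9 = 17.1111
Numerator Σ_{t=1}^{8}(z_t−z̄)(z_{t+1}−z̄) = 112.8765
Denominator Σ(z_t−z̄)² = 296.8889
r_1 = 112.8765 / 296.8889 = 0.380

0.380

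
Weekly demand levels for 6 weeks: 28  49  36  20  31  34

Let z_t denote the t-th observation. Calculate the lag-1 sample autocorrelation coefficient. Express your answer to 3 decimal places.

Mean z̄ = (28 + 49 + 36 + 20 + 31 + 34)/6 = 33.0000
Σ(z_t−z̄)(z_{t+1}−z̄) = (-80.0000) + (48.0000) + (-39.0000) + (26.0000) + (-2.0000) = -47.0000
Denominator Σ(z_t−z̄)² = 464.0000
r_1 = -47.0000 / 464.0000 = -0.101

-0.101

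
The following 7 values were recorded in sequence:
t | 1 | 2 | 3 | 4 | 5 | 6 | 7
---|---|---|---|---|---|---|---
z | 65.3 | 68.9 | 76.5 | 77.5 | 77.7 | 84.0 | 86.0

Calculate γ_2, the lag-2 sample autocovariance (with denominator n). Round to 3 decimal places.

Mean z̄ = (65.3 + 68.9 + 76.5 + 77.5 + 77.7 + 84.0 + 86.0)/7 = 76.5571
Σ_{t=1}^{5}(z_t−z̄)(z_{t+2}−z̄) = 11.1678
γ_2 = 11.1678 / 7 = 1.595

1.595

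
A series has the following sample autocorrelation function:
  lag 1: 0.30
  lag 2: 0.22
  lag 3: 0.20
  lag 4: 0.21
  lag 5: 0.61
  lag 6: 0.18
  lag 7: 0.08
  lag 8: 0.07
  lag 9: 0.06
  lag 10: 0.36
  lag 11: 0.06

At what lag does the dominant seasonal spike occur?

5

The largest autocorrelation is r_5 = 0.61, with a weaker echo at lag 10 (0.36); the remaining lags stay at or below 0.30. The elevated value at lag 1 (0.30), dropping to 0.22 at lag 2, reflects decaying short-term dependence rather than seasonality.
The dominant spike at lag 5 indicates a seasonal period of 5.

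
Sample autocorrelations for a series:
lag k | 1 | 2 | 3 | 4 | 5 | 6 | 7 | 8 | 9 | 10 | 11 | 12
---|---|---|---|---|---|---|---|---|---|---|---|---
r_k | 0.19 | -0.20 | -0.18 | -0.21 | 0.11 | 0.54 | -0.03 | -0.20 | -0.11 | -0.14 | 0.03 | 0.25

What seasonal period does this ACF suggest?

6

The largest autocorrelation is r_6 = 0.54, with a weaker echo at lag 12 (0.25); the remaining lags stay at or below 0.19.
The dominant spike at lag 6 indicates a seasonal period of 6.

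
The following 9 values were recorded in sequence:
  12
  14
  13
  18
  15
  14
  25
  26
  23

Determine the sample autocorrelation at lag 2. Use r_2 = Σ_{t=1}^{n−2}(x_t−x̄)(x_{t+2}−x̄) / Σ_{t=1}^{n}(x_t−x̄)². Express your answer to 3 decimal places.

Mean x̄ = (12 + 14 + 13 + 18 + 15 + 14 + 25 + 26 + 23)/9 = 17.7778
Numerator Σ_{t=1}^{7}(x_t−x̄)(x_{t+2}−x̄) = 25.7901
Denominator Σ(x_t−x̄)² = 239.5556
r_2 = 25.7901 / 239.5556 = 0.108

0.108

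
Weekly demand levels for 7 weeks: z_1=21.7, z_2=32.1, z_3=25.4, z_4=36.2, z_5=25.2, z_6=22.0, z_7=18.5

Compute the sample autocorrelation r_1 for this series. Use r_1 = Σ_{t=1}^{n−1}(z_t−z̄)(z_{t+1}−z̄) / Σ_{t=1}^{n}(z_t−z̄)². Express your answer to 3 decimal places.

Mean z̄ = (21.7 + 32.1 + 25.4 + 36.2 + 25.2 + 22.0 + 18.5)/7 = 25.8714
Deviations from mean: -4.1714, 6.2286, -0.4714, 10.3286, -0.6714, -3.8714, -7.3714
Σ(z_t−z̄)(z_{t+1}−z̄) = (-25.9820) + (-2.9363) + (-4.8692) + (-6.9349) + (2.5994) + (28.5380) = -9.5851
Denominator Σ(z_t−z̄)² = 232.8743
r_1 = -9.5851 / 232.8743 = -0.041

-0.041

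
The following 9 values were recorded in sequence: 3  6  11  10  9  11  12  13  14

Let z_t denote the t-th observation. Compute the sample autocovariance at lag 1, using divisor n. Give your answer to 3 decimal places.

Mean z̄ = (3 + 6 + 11 + 10 + 9 + 11 + 12 + 13 + 14)/9 = 9.8889
Σ_{t=1}^{8}(z_t−z̄)(z_{t+1}−z̄) = 43.2099
γ_1 = 43.2099 / 9 = 4.801

4.801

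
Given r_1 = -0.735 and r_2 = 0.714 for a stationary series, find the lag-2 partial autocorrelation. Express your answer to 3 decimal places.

φ_{22} = (r_2 − r_1²) / (1 − r_1²)
r_1² = (-0.735)² = 0.540225
Numerator = 0.714 − 0.5402 = 0.1738; denominator = 1 − 0.5402 = 0.4598
φ_{22} = 0.1738 / 0.4598 = 0.378

0.378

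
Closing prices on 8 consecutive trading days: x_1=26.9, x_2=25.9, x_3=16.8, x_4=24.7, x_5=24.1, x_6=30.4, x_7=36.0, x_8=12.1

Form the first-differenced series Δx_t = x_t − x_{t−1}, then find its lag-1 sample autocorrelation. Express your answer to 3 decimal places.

-0.202

First differences Δx: -1.0, -9.1, 7.9, -0.6, 6.3, 5.6, -23.9
Mean of differences = -2.1143
Numerator Σ(Δx_t−Δx̄)(Δx_{t+1}−Δx̄) = -152.9859
Denominator Σ(Δx_t−Δx̄)² = 757.5486
r_1(Δx) = -152.9859 / 757.5486 = -0.202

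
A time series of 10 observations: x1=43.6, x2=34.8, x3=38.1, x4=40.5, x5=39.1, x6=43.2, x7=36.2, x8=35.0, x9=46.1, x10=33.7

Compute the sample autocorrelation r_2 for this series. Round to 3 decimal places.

-0.123

Mean x̄ = (43.6 + 34.8 + 38.1 + 40.5 + 39.1 + 43.2 + 36.2 + 35.0 + 46.1 + 33.7)/10 = 39.0300
Numerator Σ_{t=1}^{8}(x_t−x̄)(x_{t+2}−x̄) = -19.9348
Denominator Σ(x_t−x̄)² = 161.8410
r_2 = -19.9348 / 161.8410 = -0.123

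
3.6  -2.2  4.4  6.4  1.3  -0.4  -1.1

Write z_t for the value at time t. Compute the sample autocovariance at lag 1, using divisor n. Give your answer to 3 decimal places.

Mean z̄ = (3.6 − 2.2 + 4.4 + 6.4 + 1.3 − 0.4 − 1.1)/7 = 1.7143
Σ_{t=1}^{6}(z_t−z̄)(z_{t+1}−z̄) = -0.4245
γ_1 = -0.4245 / 7 = -0.061

-0.061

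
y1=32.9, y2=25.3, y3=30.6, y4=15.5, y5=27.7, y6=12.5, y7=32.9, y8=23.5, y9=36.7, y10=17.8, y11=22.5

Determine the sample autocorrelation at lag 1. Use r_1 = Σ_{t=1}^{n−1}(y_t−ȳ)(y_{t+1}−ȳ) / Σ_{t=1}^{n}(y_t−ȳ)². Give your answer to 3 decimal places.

Mean ȳ = (32.9 + 25.3 + 30.6 + 15.5 + 27.7 + 12.5 + 32.9 + 23.5 + 36.7 + 17.8 + 22.5)/11 = 25.2636
Numerator Σ_{t=1}^{10}(y_t−ȳ)(y_{t+1}−ȳ) = -302.3504
Denominator Σ(y_t−ȳ)² = 606.5255
r_1 = -302.3504 / 606.5255 = -0.498

-0.498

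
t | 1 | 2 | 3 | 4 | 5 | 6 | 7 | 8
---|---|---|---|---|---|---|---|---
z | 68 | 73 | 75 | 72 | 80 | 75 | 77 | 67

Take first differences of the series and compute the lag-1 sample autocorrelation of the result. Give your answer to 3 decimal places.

First differences Δz: 5, 2, -3, 8, -5, 2, -10
Mean of differences = -0.1429
Numerator Σ(Δz_t−Δz̄)(Δz_{t+1}−Δz̄) = -89.4490
Denominator Σ(Δz_t−Δz̄)² = 230.8571
r_1(Δz) = -89.4490 / 230.8571 = -0.387

-0.387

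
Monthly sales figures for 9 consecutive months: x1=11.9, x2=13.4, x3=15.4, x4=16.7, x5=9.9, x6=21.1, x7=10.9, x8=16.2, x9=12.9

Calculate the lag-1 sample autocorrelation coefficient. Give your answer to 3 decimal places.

Mean x̄ = (11.9 + 13.4 + 15.4 + 16.7 + 9.9 + 21.1 + 10.9 + 16.2 + 12.9)/9 = 14.2667
Numerator Σ_{t=1}^{8}(x_t−x̄)(x_{t+1}−x̄) = -68.7944
Denominator Σ(x_t−x̄)² = 96.2600
r_1 = -68.7944 / 96.2600 = -0.715

-0.715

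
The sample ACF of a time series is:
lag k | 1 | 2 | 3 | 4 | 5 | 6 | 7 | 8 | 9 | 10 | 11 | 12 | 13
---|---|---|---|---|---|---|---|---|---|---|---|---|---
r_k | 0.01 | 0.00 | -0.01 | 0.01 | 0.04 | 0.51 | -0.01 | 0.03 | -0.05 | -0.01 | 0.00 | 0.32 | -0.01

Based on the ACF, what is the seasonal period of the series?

6

The largest autocorrelation is r_6 = 0.51, with a weaker echo at lag 12 (0.32); the remaining lags stay at or below 0.04.
The dominant spike at lag 6 indicates a seasonal period of 6.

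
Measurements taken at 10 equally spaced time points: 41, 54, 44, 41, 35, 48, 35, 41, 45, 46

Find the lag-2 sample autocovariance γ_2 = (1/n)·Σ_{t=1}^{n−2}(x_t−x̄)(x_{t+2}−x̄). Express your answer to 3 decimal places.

-1.000

Mean x̄ = (41 + 54 + 44 + 41 + 35 + 48 + 35 + 41 + 45 + 46)/10 = 43.0000
Σ_{t=1}^{8}(x_t−x̄)(x_{t+2}−x̄) = -10.0000
γ_2 = -10.0000 / 10 = -1.000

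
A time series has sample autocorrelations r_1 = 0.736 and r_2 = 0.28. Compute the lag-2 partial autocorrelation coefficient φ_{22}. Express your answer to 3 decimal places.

φ_{22} = (r_2 − r_1²) / (1 − r_1²)
r_1² = (0.736)² = 0.541696
Numerator = 0.28 − 0.5417 = -0.2617; denominator = 1 − 0.5417 = 0.4583
φ_{22} = -0.2617 / 0.4583 = -0.571

-0.571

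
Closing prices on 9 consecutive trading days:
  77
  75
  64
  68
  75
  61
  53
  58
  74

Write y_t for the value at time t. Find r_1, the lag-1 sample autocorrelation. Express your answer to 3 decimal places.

Mean ȳ = (77 + 75 + 64 + 68 + 75 + 61 + 53 + 58 + 74)/9 = 67.2222
Numerator Σ_{t=1}^{8}(y_t−ȳ)(y_{t+1}−ȳ) = 163.2840
Denominator Σ(y_t−ȳ)² = 599.5556
r_1 = 163.2840 / 599.5556 = 0.272

0.272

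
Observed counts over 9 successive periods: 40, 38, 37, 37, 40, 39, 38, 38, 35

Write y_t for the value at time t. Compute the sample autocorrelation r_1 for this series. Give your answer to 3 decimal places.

Mean ȳ = (40 + 38 + 37 + 37 + 40 + 39 + 38 + 38 + 35)/9 = 38.0000
Numerator Σ_{t=1}^{8}(y_t−ȳ)(y_{t+1}−ȳ) = 1.0000
Denominator Σ(y_t−ȳ)² = 20.0000
r_1 = 1.0000 / 20.0000 = 0.050

0.050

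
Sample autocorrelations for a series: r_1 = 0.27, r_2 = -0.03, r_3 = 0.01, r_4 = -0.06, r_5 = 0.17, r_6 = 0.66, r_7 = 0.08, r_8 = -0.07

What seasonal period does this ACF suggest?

6

The largest autocorrelation is r_6 = 0.66; the remaining lags stay at or below 0.27.
The dominant spike at lag 6 indicates a seasonal period of 6.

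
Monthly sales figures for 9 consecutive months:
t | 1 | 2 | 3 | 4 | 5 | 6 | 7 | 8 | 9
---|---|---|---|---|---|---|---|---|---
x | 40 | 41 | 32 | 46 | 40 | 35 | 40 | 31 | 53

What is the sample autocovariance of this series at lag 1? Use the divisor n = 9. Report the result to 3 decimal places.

Mean x̄ = (40 + 41 + 32 + 46 + 40 + 35 + 40 + 31 + 53)/9 = 39.7778
Σ_{t=1}^{8}(x_t−x̄)(x_{t+1}−x̄) = -176.3827
γ_1 = -176.3827 / 9 = -19.598

-19.598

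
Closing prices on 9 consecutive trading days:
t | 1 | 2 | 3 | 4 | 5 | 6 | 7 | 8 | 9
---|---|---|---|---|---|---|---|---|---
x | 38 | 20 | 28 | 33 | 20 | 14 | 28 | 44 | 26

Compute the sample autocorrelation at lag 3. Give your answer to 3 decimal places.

0.017

Mean x̄ = (38 + 20 + 28 + 33 + 20 + 14 + 28 + 44 + 26)/9 = 27.8889
Σ(x_t−x̄)(x_{t+3}−x̄) = (51.6790) + (62.2346) + (-1.5432) + (0.5679) + (-127.0988) + (26.2346) = 12.0741
Denominator Σ(x_t−x̄)² = 708.8889
r_3 = 12.0741 / 708.8889 = 0.017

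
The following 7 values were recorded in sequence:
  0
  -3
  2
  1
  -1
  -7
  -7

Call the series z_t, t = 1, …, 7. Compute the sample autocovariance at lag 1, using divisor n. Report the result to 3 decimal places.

Mean z̄ = (0 − 3 + 2 + 1 − 1 − 7 − 7)/7 = -2.1429
Deviations: 2.1429, -0.8571, 4.1429, 3.1429, 1.1429, -4.8571, -4.8571
Σ_{t=1}^{6}(z_t−z̄)(z_{t+1}−z̄) = 29.2653
γ_1 = 29.2653 / 7 = 4.181

4.181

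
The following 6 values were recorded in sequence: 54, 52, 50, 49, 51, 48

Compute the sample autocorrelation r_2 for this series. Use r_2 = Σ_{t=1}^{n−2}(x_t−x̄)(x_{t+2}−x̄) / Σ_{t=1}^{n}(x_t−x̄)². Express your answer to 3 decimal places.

-0.010

Mean x̄ = (54 + 52 + 50 + 49 + 51 + 48)/6 = 50.6667
Deviations from mean: 3.3333, 1.3333, -0.6667, -1.6667, 0.3333, -2.6667
Numerator Σ_{t=1}^{4}(x_t−x̄)(x_{t+2}−x̄) = -0.2222
Denominator Σ(x_t−x̄)² = 23.3333
r_2 = -0.2222 / 23.3333 = -0.010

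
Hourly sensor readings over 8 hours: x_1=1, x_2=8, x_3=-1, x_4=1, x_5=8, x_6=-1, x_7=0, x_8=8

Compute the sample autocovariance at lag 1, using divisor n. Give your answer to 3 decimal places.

Mean x̄ = (1 + 8 − 1 + 1 + 8 − 1 + 0 + 8)/8 = 3.0000
Σ_{t=1}^{7}(x_t−x̄)(x_{t+1}−x̄) = -55.0000
γ_1 = -55.0000 / 8 = -6.875

-6.875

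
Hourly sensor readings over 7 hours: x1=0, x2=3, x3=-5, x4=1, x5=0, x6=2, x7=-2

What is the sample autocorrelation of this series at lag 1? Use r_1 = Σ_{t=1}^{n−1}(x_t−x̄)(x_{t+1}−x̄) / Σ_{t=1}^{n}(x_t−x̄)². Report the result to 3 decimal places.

Mean x̄ = (0 + 3 − 5 + 1 + 0 + 2 − 2)/7 = -0.1429
Deviations from mean: 0.1429, 3.1429, -4.8571, 1.1429, 0.1429, 2.1429, -1.8571
Σ(x_t−x̄)(x_{t+1}−x̄) = (0.4490) + (-15.2653) + (-5.5510) + (0.1633) + (0.3061) + (-3.9796) = -23.8776
Denominator Σ(x_t−x̄)² = 42.8571
r_1 = -23.8776 / 42.8571 = -0.557

-0.557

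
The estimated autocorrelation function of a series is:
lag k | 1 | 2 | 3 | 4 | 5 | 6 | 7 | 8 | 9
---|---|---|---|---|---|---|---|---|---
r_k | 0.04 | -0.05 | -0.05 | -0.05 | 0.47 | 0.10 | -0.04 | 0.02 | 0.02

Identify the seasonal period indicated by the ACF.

5

The largest autocorrelation is r_5 = 0.47; the remaining lags stay at or below 0.10.
The dominant spike at lag 5 indicates a seasonal period of 5.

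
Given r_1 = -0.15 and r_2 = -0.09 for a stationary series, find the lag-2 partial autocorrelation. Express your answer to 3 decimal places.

-0.115

φ_{22} = (r_2 − r_1²) / (1 − r_1²)
r_1² = (-0.15)² = 0.0225
Numerator = -0.09 − 0.0225 = -0.1125; denominator = 1 − 0.0225 = 0.9775
φ_{22} = -0.1125 / 0.9775 = -0.115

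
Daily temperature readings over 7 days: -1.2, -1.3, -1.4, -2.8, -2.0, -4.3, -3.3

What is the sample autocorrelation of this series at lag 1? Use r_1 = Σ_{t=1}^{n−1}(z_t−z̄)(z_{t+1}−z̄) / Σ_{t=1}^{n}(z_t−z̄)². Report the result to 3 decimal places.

Mean z̄ = (-1.2 − 1.3 − 1.4 − 2.8 − 2.0 − 4.3 − 3.3)/7 = -2.3286
Deviations from mean: 1.1286, 1.0286, 0.9286, -0.4714, 0.3286, -1.9714, -0.9714
Numerator Σ_{t=1}^{6}(z_t−z̄)(z_{t+1}−z̄) = 2.7906
Denominator Σ(z_t−z̄)² = 8.3543
r_1 = 2.7906 / 8.3543 = 0.334

0.334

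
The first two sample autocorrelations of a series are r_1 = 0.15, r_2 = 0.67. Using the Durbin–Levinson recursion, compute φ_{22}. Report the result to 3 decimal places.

φ_{22} = (r_2 − r_1²) / (1 − r_1²)
r_1² = (0.15)² = 0.0225
Numerator = 0.67 − 0.0225 = 0.6475; denominator = 1 − 0.0225 = 0.9775
φ_{22} = 0.6475 / 0.9775 = 0.662

0.662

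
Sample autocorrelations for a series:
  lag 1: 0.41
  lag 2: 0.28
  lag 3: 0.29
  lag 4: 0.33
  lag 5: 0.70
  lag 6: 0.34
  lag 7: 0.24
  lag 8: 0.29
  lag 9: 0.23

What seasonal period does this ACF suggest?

The largest autocorrelation is r_5 = 0.70; the remaining lags stay at or below 0.41. The elevated value at lag 1 (0.41), dropping to 0.28 at lag 2, reflects decaying short-term dependence rather than seasonality.
The dominant spike at lag 5 indicates a seasonal period of 5.

5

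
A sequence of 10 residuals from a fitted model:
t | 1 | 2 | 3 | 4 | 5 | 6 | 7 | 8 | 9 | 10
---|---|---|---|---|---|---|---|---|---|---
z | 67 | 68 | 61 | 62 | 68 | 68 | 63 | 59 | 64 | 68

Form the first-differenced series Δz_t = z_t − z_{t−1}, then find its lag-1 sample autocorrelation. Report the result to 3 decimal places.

0.074

First differences Δz: 1, -7, 1, 6, 0, -5, -4, 5, 4
Mean of differences = 0.1111
Numerator Σ(Δz_t−Δz̄)(Δz_{t+1}−Δz̄) = 12.4321
Denominator Σ(Δz_t−Δz̄)² = 168.8889
r_1(Δz) = 12.4321 / 168.8889 = 0.074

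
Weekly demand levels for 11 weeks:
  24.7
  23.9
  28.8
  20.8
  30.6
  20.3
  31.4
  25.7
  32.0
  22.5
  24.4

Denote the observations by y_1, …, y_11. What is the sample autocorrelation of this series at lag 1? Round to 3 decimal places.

Mean ȳ = (24.7 + 23.9 + 28.8 + 20.8 + 30.6 + 20.3 + 31.4 + 25.7 + 32.0 + 22.5 + 24.4)/11 = 25.9182
Numerator Σ_{t=1}^{10}(y_t−ȳ)(y_{t+1}−ȳ) = -117.2931
Denominator Σ(y_t−ȳ)² = 174.6164
r_1 = -117.2931 / 174.6164 = -0.672

-0.672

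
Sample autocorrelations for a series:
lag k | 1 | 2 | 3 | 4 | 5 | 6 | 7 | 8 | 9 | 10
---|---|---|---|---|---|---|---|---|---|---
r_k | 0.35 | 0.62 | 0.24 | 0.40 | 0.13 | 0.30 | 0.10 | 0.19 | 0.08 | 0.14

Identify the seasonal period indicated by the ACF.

2

The largest autocorrelation is r_2 = 0.62, with a weaker echo at lag 4 (0.40); the remaining lags stay at or below 0.35.
The dominant spike at lag 2 indicates a seasonal period of 2.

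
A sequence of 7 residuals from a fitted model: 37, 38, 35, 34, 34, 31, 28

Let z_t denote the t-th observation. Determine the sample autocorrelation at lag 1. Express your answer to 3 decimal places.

0.484

Mean z̄ = (37 + 38 + 35 + 34 + 34 + 31 + 28)/7 = 33.8571
Σ(z_t−z̄)(z_{t+1}−z̄) = (13.0204) + (4.7347) + (0.1633) + (0.0204) + (-0.4082) + (16.7347) = 34.2653
Denominator Σ(z_t−z̄)² = 70.8571
r_1 = 34.2653 / 70.8571 = 0.484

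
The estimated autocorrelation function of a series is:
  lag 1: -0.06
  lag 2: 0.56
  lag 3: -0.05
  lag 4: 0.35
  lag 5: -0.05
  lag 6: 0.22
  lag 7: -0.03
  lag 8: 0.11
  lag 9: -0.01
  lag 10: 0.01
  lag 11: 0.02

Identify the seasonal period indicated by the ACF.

2

The largest autocorrelation is r_2 = 0.56, with weaker echoes at lags 4 (0.35) and 6 (0.22); the remaining lags stay at or below 0.11.
The dominant spike at lag 2 indicates a seasonal period of 2.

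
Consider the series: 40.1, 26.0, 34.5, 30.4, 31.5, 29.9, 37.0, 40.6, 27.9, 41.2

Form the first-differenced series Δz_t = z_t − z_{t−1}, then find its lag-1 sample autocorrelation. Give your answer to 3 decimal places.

First differences Δz: -14.1, 8.5, -4.1, 1.1, -1.6, 7.1, 3.6, -12.7, 13.3
Mean of differences = 0.1222
Numerator Σ(Δz_t−Δz̄)(Δz_{t+1}−Δz̄) = -361.6472
Denominator Σ(Δz_t−Δz̄)² = 693.0556
r_1(Δz) = -361.6472 / 693.0556 = -0.522

-0.522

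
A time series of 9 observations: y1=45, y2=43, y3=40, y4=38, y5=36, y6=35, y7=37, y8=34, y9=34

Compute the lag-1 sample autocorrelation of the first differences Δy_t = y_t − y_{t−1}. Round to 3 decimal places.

First differences Δy: -2, -3, -2, -2, -1, 2, -3, 0
Mean of differences = -1.3750
Numerator Σ(Δy_t−Δȳ)(Δy_{t+1}−Δȳ) = -4.2656
Denominator Σ(Δy_t−Δȳ)² = 19.8750
r_1(Δy) = -4.2656 / 19.8750 = -0.215

-0.215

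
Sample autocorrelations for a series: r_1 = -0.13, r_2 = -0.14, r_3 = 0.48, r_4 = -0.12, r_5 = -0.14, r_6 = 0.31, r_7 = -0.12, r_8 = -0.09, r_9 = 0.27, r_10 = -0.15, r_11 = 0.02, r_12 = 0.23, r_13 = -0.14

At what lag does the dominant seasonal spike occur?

3

The largest autocorrelation is r_3 = 0.48, with weaker echoes at lags 6 (0.31), 9 (0.27) and 12 (0.23); the remaining lags stay at or below 0.02.
The dominant spike at lag 3 indicates a seasonal period of 3.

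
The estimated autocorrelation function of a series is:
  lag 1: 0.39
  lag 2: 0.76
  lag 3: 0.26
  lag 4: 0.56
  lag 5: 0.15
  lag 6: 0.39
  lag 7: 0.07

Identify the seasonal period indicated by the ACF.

The largest autocorrelation is r_2 = 0.76, with a weaker echo at lag 4 (0.56); the remaining lags stay at or below 0.39.
The dominant spike at lag 2 indicates a seasonal period of 2.

2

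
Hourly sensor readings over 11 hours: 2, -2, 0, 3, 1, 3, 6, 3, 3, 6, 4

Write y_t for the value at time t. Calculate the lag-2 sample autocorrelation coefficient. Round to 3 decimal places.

Mean ȳ = (2 − 2 + 0 + 3 + 1 + 3 + 6 + 3 + 3 + 6 + 4)/11 = 2.6364
Numerator Σ_{t=1}^{9}(y_t−ȳ)(y_{t+2}−ȳ) = 2.0083
Denominator Σ(y_t−ȳ)² = 56.5455
r_2 = 2.0083 / 56.5455 = 0.036

0.036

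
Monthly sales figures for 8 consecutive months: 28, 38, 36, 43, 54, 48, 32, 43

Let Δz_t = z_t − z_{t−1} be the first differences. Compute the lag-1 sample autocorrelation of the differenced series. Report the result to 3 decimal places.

-0.145

First differences Δz: 10, -2, 7, 11, -6, -16, 11
Mean of differences = 2.1429
Numerator Σ(Δz_t−Δz̄)(Δz_{t+1}−Δz̄) = -94.7347
Denominator Σ(Δz_t−Δz̄)² = 654.8571
r_1(Δz) = -94.7347 / 654.8571 = -0.145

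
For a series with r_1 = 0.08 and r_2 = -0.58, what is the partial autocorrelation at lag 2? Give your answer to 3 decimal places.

φ_{22} = (r_2 − r_1²) / (1 − r_1²)
r_1² = (0.08)² = 0.0064
Numerator = -0.58 − 0.0064 = -0.5864; denominator = 1 − 0.0064 = 0.9936
φ_{22} = -0.5864 / 0.9936 = -0.590

-0.590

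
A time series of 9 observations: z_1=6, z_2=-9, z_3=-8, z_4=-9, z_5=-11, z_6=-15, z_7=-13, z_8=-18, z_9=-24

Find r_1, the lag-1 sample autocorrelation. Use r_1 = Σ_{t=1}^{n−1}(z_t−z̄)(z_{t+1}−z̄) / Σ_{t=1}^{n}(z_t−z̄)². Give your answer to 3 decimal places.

Mean z̄ = (6 − 9 − 8 − 9 − 11 − 15 − 13 − 18 − 24)/9 = -11.2222
Numerator Σ_{t=1}^{8}(z_t−z̄)(z_{t+1}−z̄) = 157.6173
Denominator Σ(z_t−z̄)² = 543.5556
r_1 = 157.6173 / 543.5556 = 0.290

0.290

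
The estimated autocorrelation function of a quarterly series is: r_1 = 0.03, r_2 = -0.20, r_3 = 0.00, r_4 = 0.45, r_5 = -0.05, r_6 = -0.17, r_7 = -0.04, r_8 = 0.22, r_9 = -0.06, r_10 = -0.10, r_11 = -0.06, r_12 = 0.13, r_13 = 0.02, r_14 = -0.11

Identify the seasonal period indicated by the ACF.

4

The largest autocorrelation is r_4 = 0.45, with a weaker echo at lag 8 (0.22); the remaining lags stay at or below 0.13.
The dominant spike at lag 4 indicates a seasonal period of 4.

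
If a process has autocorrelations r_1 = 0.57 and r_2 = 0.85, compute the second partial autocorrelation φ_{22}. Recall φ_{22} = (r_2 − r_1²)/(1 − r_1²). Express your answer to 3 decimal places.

0.778

φ_{22} = (r_2 − r_1²) / (1 − r_1²)
r_1² = (0.57)² = 0.3249
Numerator = 0.85 − 0.3249 = 0.5251; denominator = 1 − 0.3249 = 0.6751
φ_{22} = 0.5251 / 0.6751 = 0.778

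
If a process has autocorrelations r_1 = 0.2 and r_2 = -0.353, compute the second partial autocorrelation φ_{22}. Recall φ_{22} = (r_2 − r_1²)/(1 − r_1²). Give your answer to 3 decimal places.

φ_{22} = (r_2 − r_1²) / (1 − r_1²)
r_1² = (0.2)² = 0.04
Numerator = -0.353 − 0.0400 = -0.3930; denominator = 1 − 0.0400 = 0.9600
φ_{22} = -0.3930 / 0.9600 = -0.409

-0.409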